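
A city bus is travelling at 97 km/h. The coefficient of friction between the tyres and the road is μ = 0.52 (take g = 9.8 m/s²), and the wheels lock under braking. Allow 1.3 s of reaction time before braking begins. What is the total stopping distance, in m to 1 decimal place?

Total stopping distance ≈ 106.3 m

97 km/h ÷ 3.6 = 26.9444 m/s.
a = μg = 0.52 × 9.8 = 5.096 m/s².
Reaction distance = v·t_r = 26.9444 × 1.3 = 35.028 m.
Braking distance = v²/(2a) = 26.9444² / (2 × 5.096) = 726.001 / 10.192 = 71.232 m.
Total = 35.028 + 71.232 = 106.260 m.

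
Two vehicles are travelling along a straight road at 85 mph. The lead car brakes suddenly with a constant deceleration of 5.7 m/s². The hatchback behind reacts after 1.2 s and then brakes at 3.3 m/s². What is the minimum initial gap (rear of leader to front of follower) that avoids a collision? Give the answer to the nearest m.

Minimum gap ≈ 138 m

85 mph × 0.44704 = 37.9984 m/s.
Leader travels v²/(2a_L) = 1443.878 / 11.400 = 126.656 m before stopping.
Follower covers v·t_r = 37.9984 × 1.2 = 45.598 m while reacting, then v²/(2a_F) = 1443.878 / 6.600 = 218.769 m while braking, for a total of 45.598 + 218.769 = 264.367 m.
Since a_F ≤ a_L and the follower starts braking later, the follower is never slower than the leader, so the closest approach is when both have stopped.
Minimum gap = 264.367 − 126.656 = 137.711 m.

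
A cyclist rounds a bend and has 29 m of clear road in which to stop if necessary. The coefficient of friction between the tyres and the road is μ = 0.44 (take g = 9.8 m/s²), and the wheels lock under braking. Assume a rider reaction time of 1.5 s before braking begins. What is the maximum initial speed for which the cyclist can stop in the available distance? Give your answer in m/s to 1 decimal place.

a = μg = 0.44 × 9.8 = 4.312 m/s².
Stopping distance: v·t_r + v²/(2a) = 29 with t_r = 1.5 s and a = 4.312 m/s².
So v² + 12.936 v − 250.10 = 0.
Positive root: v = −a·t_r + √((a·t_r)² + 2a·d) = −6.468 + √(41.835 + 250.10) = 10.6181 m/s.

Maximum speed ≈ 10.6 m/s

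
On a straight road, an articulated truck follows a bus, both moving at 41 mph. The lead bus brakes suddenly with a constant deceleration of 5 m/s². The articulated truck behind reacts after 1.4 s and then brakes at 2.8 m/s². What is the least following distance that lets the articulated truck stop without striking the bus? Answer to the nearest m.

41 mph × 0.44704 = 18.3286 m/s.
Leader travels v²/(2a_L) = 335.938 / 10.000 = 33.594 m before stopping.
Follower covers v·t_r = 18.3286 × 1.4 = 25.660 m while reacting, then v²/(2a_F) = 335.938 / 5.600 = 59.989 m while braking, for a total of 25.660 + 59.989 = 85.649 m.
Since a_F ≤ a_L and the follower starts braking later, the follower is never slower than the leader, so the closest approach is when both have stopped.
Minimum gap = 85.649 − 33.594 = 52.055 m.

Minimum gap ≈ 52 m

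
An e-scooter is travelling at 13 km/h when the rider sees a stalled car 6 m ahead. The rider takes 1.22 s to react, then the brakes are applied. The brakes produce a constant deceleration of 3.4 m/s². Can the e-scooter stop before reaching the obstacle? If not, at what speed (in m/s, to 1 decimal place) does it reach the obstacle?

No — it strikes the obstacle at 1.5 m/s

13 km/h ÷ 3.6 = 3.6111 m/s.
Reaction distance = 3.6111 × 1.22 = 4.406 m.
Braking distance needed to stop: v²/(2a) = 13.040 / 6.800 = 1.918 m, so total needed = 4.406 + 1.918 = 6.324 m > 6 m — it cannot stop.
Distance remaining when braking begins: 6 − 4.406 = 1.594 m.
v² = v₀² − 2a·d = 13.040 − 2 × 3.400 × 1.594 = 2.201 m²/s².
v = √2.201 = 1.484 m/s.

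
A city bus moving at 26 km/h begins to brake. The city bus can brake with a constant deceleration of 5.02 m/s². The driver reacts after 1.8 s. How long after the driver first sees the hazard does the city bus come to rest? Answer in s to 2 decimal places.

26 km/h ÷ 3.6 = 7.2222 m/s.
Braking time = v/a = 7.2222 / 5.020 = 1.439 s.
Total = 1.8 + 1.439 = 3.239 s.

Total time ≈ 3.24 s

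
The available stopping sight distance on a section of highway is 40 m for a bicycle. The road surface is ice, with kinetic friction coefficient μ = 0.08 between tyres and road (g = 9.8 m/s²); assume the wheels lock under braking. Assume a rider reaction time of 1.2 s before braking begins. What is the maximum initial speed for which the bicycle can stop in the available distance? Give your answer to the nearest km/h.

Maximum speed ≈ 25 km/h

a = μg = 0.08 × 9.8 = 0.784 m/s².
Stopping distance: v·t_r + v²/(2a) = 40 with t_r = 1.2 s and a = 0.784 m/s².
So v² + 1.882 v − 62.72 = 0.
Positive root: v = −a·t_r + √((a·t_r)² + 2a·d) = −0.941 + √(0.885 + 62.72) = 7.0343 m/s.
7.0343 m/s × 3.6 = 25.323 km/h.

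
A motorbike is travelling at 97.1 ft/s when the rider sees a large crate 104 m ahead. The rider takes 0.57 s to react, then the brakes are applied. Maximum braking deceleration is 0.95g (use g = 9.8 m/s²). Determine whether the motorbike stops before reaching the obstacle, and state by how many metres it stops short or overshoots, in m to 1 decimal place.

97.1 ft/s × 0.3048 = 29.5961 m/s.
a = 0.95 × 9.8 = 9.310 m/s².
Reaction distance = 29.5961 × 0.57 = 16.870 m.
Braking distance = v²/(2a) = 875.929 / 18.620 = 47.042 m.
Total stopping distance = 16.870 + 47.042 = 63.912 m, vs 104 m available — it stops with 104 − 63.912 = 40.088 m to spare.

Yes — it stops 40.1 m short of the obstacle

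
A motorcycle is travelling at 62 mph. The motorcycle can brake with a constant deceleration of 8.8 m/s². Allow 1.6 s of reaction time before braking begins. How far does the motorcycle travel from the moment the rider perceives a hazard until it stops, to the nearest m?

62 mph × 0.44704 = 27.7165 m/s.
Reaction distance = v·t_r = 27.7165 × 1.6 = 44.346 m.
Braking distance = v²/(2a) = 27.7165² / (2 × 8.800) = 768.204 / 17.600 = 43.648 m.
Total = 44.346 + 43.648 = 87.994 m.

Total stopping distance ≈ 88 m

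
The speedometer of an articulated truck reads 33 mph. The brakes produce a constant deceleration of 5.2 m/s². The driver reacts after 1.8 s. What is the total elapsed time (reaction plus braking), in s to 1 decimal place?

Total time ≈ 4.6 s

33 mph × 0.44704 = 14.7523 m/s.
Braking time = v/a = 14.7523 / 5.200 = 2.837 s.
Total = 1.8 + 2.837 = 4.637 s.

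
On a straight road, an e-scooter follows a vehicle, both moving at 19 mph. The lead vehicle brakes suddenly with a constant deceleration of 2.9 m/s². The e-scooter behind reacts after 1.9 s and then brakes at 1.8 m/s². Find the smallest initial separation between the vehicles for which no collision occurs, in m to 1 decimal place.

Minimum gap ≈ 23.7 m

19 mph × 0.44704 = 8.4938 m/s.
Leader travels v²/(2a_L) = 72.145 / 5.800 = 12.439 m before stopping.
Follower covers v·t_r = 8.4938 × 1.9 = 16.138 m while reacting, then v²/(2a_F) = 72.145 / 3.600 = 20.040 m while braking, for a total of 16.138 + 20.040 = 36.178 m.
Since a_F ≤ a_L and the follower starts braking later, the follower is never slower than the leader, so the closest approach is when both have stopped.
Minimum gap = 36.178 − 12.439 = 23.739 m.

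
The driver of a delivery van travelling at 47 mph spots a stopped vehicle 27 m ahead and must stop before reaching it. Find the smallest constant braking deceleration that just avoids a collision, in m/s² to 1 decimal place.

Required deceleration ≈ 8.2 m/s²

47 mph × 0.44704 = 21.0109 m/s.
v² = 2a·d ⇒ a = v²/(2d) = 21.0109² / (2 × 27.000) = 441.458 / 54.000 = 8.1751 m/s².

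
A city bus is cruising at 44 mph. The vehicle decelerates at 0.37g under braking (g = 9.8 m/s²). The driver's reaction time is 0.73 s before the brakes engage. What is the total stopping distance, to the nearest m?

44 mph × 0.44704 = 19.6698 m/s.
a = 0.37 × 9.8 = 3.626 m/s².
Reaction distance = v·t_r = 19.6698 × 0.73 = 14.359 m.
Braking distance = v²/(2a) = 19.6698² / (2 × 3.626) = 386.901 / 7.252 = 53.351 m.
Total = 14.359 + 53.351 = 67.710 m.

Total stopping distance ≈ 68 m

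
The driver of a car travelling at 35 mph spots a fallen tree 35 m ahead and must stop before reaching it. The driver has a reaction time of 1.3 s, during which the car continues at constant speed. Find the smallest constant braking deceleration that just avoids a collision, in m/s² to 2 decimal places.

Required deceleration ≈ 8.35 m/s²

35 mph × 0.44704 = 15.6464 m/s.
Distance covered during reaction = 15.6464 × 1.3 = 20.340 m.
Distance available for braking: 35 − 20.340 = 14.660 m.
v² = 2a·d ⇒ a = v²/(2d) = 15.6464² / (2 × 14.660) = 244.810 / 29.320 = 8.3496 m/s².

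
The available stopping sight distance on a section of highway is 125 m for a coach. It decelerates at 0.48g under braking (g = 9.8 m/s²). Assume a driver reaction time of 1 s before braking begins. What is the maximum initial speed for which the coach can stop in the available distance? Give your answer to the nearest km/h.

Maximum speed ≈ 108 km/h

a = 0.48 × 9.8 = 4.704 m/s².
Stopping distance: v·t_r + v²/(2a) = 125 with t_r = 1 s and a = 4.704 m/s².
So v² + 9.408 v − 1176.00 = 0.
Positive root: v = −a·t_r + √((a·t_r)² + 2a·d) = −4.704 + √(22.128 + 1176.00) = 29.9100 m/s.
29.9100 m/s × 3.6 = 107.676 km/h.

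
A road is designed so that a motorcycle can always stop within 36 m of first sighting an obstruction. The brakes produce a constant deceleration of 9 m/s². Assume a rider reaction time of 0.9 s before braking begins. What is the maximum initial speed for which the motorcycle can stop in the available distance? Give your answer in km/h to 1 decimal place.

Maximum speed ≈ 67.0 km/h

Stopping distance: v·t_r + v²/(2a) = 36 with t_r = 0.9 s and a = 9.000 m/s².
So v² + 16.200 v − 648.00 = 0.
Positive root: v = −a·t_r + √((a·t_r)² + 2a·d) = −8.100 + √(65.610 + 648.00) = 18.6135 m/s.
18.6135 m/s × 3.6 = 67.009 km/h.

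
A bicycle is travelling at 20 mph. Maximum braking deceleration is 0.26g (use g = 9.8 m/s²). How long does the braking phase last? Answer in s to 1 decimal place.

20 mph × 0.44704 = 8.9408 m/s.
a = 0.26 × 9.8 = 2.548 m/s².
Braking time = v/a = 8.9408 / 2.548 = 3.509 s.

Braking time ≈ 3.5 s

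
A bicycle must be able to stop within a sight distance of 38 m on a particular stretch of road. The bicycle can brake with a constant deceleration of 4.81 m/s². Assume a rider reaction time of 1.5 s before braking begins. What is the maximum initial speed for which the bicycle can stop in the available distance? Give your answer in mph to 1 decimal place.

Stopping distance: v·t_r + v²/(2a) = 38 with t_r = 1.5 s and a = 4.810 m/s².
So v² + 14.430 v − 365.56 = 0.
Positive root: v = −a·t_r + √((a·t_r)² + 2a·d) = −7.215 + √(52.056 + 365.56) = 13.2207 m/s.
13.2207 m/s ÷ 0.44704 = 29.574 mph.

Maximum speed ≈ 29.6 mph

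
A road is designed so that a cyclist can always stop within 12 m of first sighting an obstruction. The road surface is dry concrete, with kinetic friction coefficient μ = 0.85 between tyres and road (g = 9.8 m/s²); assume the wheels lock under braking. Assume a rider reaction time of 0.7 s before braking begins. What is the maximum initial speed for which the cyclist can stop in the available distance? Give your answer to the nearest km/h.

Maximum speed ≈ 34 km/h

a = μg = 0.85 × 9.8 = 8.330 m/s².
Stopping distance: v·t_r + v²/(2a) = 12 with t_r = 0.7 s and a = 8.330 m/s².
So v² + 11.662 v − 199.92 = 0.
Positive root: v = −a·t_r + √((a·t_r)² + 2a·d) = −5.831 + √(34.001 + 199.92) = 9.4635 m/s.
9.4635 m/s × 3.6 = 34.069 km/h.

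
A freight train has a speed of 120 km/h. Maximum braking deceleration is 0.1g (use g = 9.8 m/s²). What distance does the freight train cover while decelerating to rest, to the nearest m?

Braking distance ≈ 567 m

120 km/h ÷ 3.6 = 33.3333 m/s.
a = 0.1 × 9.8 = 0.980 m/s².
Braking distance = v²/(2a) = 33.3333² / (2 × 0.980) = 1111.109 / 1.960 = 566.892 m.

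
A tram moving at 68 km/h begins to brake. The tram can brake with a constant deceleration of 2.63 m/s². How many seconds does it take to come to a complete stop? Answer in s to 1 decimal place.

Braking time ≈ 7.2 s

68 km/h ÷ 3.6 = 18.8889 m/s.
Braking time = v/a = 18.8889 / 2.630 = 7.182 s.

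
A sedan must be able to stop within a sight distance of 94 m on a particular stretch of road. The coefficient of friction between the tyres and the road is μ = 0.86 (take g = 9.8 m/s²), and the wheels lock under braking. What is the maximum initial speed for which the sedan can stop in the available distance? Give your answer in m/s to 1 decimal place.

a = μg = 0.86 × 9.8 = 8.428 m/s².
v²/(2a) = d ⇒ v = √(2 × 8.428 × 94) = √1584.46 = 39.8053 m/s.

Maximum speed ≈ 39.8 m/s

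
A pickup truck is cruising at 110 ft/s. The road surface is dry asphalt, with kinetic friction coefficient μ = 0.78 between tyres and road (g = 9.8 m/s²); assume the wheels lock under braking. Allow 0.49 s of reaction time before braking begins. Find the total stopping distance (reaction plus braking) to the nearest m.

110 ft/s × 0.3048 = 33.5280 m/s.
a = μg = 0.78 × 9.8 = 7.644 m/s².
Reaction distance = v·t_r = 33.5280 × 0.49 = 16.429 m.
Braking distance = v²/(2a) = 33.5280² / (2 × 7.644) = 1124.127 / 15.288 = 73.530 m.
Total = 16.429 + 73.530 = 89.959 m.

Total stopping distance ≈ 90 m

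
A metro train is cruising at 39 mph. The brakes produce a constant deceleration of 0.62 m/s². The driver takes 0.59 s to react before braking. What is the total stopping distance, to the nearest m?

39 mph × 0.44704 = 17.4346 m/s.
Reaction distance = v·t_r = 17.4346 × 0.59 = 10.286 m.
Braking distance = v²/(2a) = 17.4346² / (2 × 0.620) = 303.965 / 1.240 = 245.133 m.
Total = 10.286 + 245.133 = 255.419 m.

Total stopping distance ≈ 255 m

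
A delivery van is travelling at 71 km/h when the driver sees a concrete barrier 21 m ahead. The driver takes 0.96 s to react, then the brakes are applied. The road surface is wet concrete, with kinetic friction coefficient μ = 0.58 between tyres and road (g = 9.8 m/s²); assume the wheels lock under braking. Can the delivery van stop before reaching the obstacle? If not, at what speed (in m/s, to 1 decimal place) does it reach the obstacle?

No — it strikes the obstacle at 19.1 m/s

71 km/h ÷ 3.6 = 19.7222 m/s.
a = μg = 0.58 × 9.8 = 5.684 m/s².
Reaction distance = 19.7222 × 0.96 = 18.933 m.
Braking distance needed to stop: v²/(2a) = 388.965 / 11.368 = 34.216 m, so total needed = 18.933 + 34.216 = 53.149 m > 21 m — it cannot stop.
Distance remaining when braking begins: 21 − 18.933 = 2.067 m.
v² = v₀² − 2a·d = 388.965 − 2 × 5.684 × 2.067 = 365.467 m²/s².
v = √365.467 = 19.117 m/s.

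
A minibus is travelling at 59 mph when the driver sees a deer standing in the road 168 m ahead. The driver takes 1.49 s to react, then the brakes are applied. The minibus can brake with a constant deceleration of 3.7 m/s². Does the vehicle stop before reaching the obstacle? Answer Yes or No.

59 mph × 0.44704 = 26.3754 m/s.
Reaction distance = 26.3754 × 1.49 = 39.299 m.
Braking distance = v²/(2a) = 695.662 / 7.400 = 94.008 m.
Total stopping distance = 39.299 + 94.008 = 133.307 m, vs 168 m available — it stops with 168 − 133.307 = 34.693 m to spare.

Yes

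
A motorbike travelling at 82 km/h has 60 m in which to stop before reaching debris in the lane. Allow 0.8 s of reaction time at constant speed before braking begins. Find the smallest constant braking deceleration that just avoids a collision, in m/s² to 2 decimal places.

82 km/h ÷ 3.6 = 22.7778 m/s.
Distance covered during reaction = 22.7778 × 0.8 = 18.222 m.
Distance available for braking: 60 − 18.222 = 41.778 m.
v² = 2a·d ⇒ a = v²/(2d) = 22.7778² / (2 × 41.778) = 518.828 / 83.556 = 6.2093 m/s².

Required deceleration ≈ 6.21 m/s²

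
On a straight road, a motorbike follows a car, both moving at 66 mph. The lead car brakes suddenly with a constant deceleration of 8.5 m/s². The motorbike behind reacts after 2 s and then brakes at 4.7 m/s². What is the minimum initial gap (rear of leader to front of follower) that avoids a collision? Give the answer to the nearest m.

66 mph × 0.44704 = 29.5046 m/s.
Leader travels v²/(2a_L) = 870.521 / 17.000 = 51.207 m before stopping.
Follower covers v·t_r = 29.5046 × 2 = 59.009 m while reacting, then v²/(2a_F) = 870.521 / 9.400 = 92.609 m while braking, for a total of 59.009 + 92.609 = 151.618 m.
Since a_F ≤ a_L and the follower starts braking later, the follower is never slower than the leader, so the closest approach is when both have stopped.
Minimum gap = 151.618 − 51.207 = 100.411 m.

Minimum gap ≈ 100 m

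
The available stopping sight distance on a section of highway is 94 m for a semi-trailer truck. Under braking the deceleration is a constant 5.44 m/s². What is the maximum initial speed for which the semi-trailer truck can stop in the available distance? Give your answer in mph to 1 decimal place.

Maximum speed ≈ 71.5 mph

v²/(2a) = d ⇒ v = √(2 × 5.440 × 94) = √1022.72 = 31.9800 m/s.
31.9800 m/s ÷ 0.44704 = 71.537 mph.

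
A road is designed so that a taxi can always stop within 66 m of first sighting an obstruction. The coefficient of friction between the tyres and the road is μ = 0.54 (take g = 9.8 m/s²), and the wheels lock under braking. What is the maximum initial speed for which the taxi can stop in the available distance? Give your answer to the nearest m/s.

Maximum speed ≈ 26 m/s

a = μg = 0.54 × 9.8 = 5.292 m/s².
v²/(2a) = d ⇒ v = √(2 × 5.292 × 66) = √698.54 = 26.4299 m/s.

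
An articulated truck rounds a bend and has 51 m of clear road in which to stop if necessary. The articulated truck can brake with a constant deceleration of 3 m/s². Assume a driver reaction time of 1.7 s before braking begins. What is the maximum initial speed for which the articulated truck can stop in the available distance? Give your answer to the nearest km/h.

Stopping distance: v·t_r + v²/(2a) = 51 with t_r = 1.7 s and a = 3.000 m/s².
So v² + 10.200 v − 306.00 = 0.
Positive root: v = −a·t_r + √((a·t_r)² + 2a·d) = −5.100 + √(26.010 + 306.00) = 13.1211 m/s.
13.1211 m/s × 3.6 = 47.236 km/h.

Maximum speed ≈ 47 km/h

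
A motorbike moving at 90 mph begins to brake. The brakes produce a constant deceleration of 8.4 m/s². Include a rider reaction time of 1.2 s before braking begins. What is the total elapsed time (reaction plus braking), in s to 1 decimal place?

90 mph × 0.44704 = 40.2336 m/s.
Braking time = v/a = 40.2336 / 8.400 = 4.790 s.
Total = 1.2 + 4.790 = 5.990 s.

Total time ≈ 6.0 s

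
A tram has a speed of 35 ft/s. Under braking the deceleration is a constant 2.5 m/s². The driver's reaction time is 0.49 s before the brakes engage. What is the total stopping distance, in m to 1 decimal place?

35 ft/s × 0.3048 = 10.6680 m/s.
Reaction distance = v·t_r = 10.6680 × 0.49 = 5.227 m.
Braking distance = v²/(2a) = 10.6680² / (2 × 2.500) = 113.806 / 5.000 = 22.761 m.
Total = 5.227 + 22.761 = 27.988 m.

Total stopping distance ≈ 28.0 m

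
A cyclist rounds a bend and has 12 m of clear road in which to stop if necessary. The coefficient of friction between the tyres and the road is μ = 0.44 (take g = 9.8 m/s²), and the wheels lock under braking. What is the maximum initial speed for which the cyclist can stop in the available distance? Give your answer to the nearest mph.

Maximum speed ≈ 23 mph

a = μg = 0.44 × 9.8 = 4.312 m/s².
v²/(2a) = d ⇒ v = √(2 × 4.312 × 12) = √103.49 = 10.1730 m/s.
10.1730 m/s ÷ 0.44704 = 22.756 mph.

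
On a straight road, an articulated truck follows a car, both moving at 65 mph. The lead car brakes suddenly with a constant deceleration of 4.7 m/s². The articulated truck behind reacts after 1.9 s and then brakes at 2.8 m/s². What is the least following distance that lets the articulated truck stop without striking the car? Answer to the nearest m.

Minimum gap ≈ 116 m

65 mph × 0.44704 = 29.0576 m/s.
Leader travels v²/(2a_L) = 844.344 / 9.400 = 89.824 m before stopping.
Follower covers v·t_r = 29.0576 × 1.9 = 55.209 m while reacting, then v²/(2a_F) = 844.344 / 5.600 = 150.776 m while braking, for a total of 55.209 + 150.776 = 205.985 m.
Since a_F ≤ a_L and the follower starts braking later, the follower is never slower than the leader, so the closest approach is when both have stopped.
Minimum gap = 205.985 − 89.824 = 116.161 m.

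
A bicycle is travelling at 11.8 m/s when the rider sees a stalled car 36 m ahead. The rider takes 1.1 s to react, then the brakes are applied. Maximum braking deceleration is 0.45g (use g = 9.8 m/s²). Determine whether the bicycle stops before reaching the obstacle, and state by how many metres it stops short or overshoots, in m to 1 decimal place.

a = 0.45 × 9.8 = 4.410 m/s².
Reaction distance = 11.8000 × 1.1 = 12.980 m.
Braking distance = v²/(2a) = 139.240 / 8.820 = 15.787 m.
Total stopping distance = 12.980 + 15.787 = 28.767 m, vs 36 m available — it stops with 36 − 28.767 = 7.233 m to spare.

Yes — it stops 7.2 m short of the obstacle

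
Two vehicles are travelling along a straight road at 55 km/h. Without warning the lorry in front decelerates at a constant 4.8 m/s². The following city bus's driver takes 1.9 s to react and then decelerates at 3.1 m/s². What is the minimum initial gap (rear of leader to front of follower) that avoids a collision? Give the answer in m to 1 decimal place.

55 km/h ÷ 3.6 = 15.2778 m/s.
Leader travels v²/(2a_L) = 233.411 / 9.600 = 24.314 m before stopping.
Follower covers v·t_r = 15.2778 × 1.9 = 29.028 m while reacting, then v²/(2a_F) = 233.411 / 6.200 = 37.647 m while braking, for a total of 29.028 + 37.647 = 66.675 m.
Since a_F ≤ a_L and the follower starts braking later, the follower is never slower than the leader, so the closest approach is when both have stopped.
Minimum gap = 66.675 − 24.314 = 42.361 m.

Minimum gap ≈ 42.4 m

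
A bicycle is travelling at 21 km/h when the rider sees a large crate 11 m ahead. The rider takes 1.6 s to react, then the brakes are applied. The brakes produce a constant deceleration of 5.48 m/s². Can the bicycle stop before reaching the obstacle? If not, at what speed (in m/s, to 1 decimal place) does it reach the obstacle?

No — it strikes the obstacle at 4.0 m/s

21 km/h ÷ 3.6 = 5.8333 m/s.
Reaction distance = 5.8333 × 1.6 = 9.333 m.
Braking distance needed to stop: v²/(2a) = 34.027 / 10.960 = 3.105 m, so total needed = 9.333 + 3.105 = 12.438 m > 11 m — it cannot stop.
Distance remaining when braking begins: 11 − 9.333 = 1.667 m.
v² = v₀² − 2a·d = 34.027 − 2 × 5.480 × 1.667 = 15.757 m²/s².
v = √15.757 = 3.970 m/s.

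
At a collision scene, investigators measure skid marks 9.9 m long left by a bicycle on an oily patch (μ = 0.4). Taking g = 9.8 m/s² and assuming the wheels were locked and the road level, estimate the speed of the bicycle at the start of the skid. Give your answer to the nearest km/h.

Deceleration a = μg = 0.4 × 9.8 = 3.920 m/s².
v = √(2a·d) = √(2 × 3.920 × 9.9) = √77.616 = 8.8100 m/s.
= 8.8100 × 3.6 = 31.716 km/h.

Initial speed ≈ 32 km/h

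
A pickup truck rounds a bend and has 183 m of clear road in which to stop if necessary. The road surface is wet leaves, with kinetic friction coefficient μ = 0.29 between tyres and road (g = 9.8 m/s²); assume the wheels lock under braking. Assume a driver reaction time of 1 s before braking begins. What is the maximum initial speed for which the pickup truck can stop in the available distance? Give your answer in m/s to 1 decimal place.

a = μg = 0.29 × 9.8 = 2.842 m/s².
Stopping distance: v·t_r + v²/(2a) = 183 with t_r = 1 s and a = 2.842 m/s².
So v² + 5.684 v − 1040.17 = 0.
Positive root: v = −a·t_r + √((a·t_r)² + 2a·d) = −2.842 + √(8.077 + 1040.17) = 29.5346 m/s.

Maximum speed ≈ 29.5 m/s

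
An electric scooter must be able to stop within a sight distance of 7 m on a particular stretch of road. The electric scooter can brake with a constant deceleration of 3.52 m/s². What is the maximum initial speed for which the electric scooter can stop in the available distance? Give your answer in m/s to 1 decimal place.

Maximum speed ≈ 7.0 m/s

v²/(2a) = d ⇒ v = √(2 × 3.520 × 7) = √49.28 = 7.0200 m/s.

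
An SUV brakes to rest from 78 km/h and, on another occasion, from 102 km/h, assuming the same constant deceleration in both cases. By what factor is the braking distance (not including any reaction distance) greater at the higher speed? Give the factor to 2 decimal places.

Braking distance d = v²/(2a), so with a fixed, d ∝ v².
Factor = (102/78)² = 1.3077² = 1.7101.

Factor ≈ 1.71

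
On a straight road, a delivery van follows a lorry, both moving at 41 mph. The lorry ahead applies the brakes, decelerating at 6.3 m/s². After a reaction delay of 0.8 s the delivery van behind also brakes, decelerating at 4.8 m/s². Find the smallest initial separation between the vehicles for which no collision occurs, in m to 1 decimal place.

Minimum gap ≈ 23.0 m

41 mph × 0.44704 = 18.3286 m/s.
Leader travels v²/(2a_L) = 335.938 / 12.600 = 26.662 m before stopping.
Follower covers v·t_r = 18.3286 × 0.8 = 14.663 m while reacting, then v²/(2a_F) = 335.938 / 9.600 = 34.994 m while braking, for a total of 14.663 + 34.994 = 49.657 m.
Since a_F ≤ a_L and the follower starts braking later, the follower is never slower than the leader, so the closest approach is when both have stopped.
Minimum gap = 49.657 − 26.662 = 22.995 m.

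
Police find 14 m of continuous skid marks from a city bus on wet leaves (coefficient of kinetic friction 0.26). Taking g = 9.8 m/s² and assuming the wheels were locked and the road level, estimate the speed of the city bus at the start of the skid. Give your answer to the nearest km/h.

Initial speed ≈ 30 km/h

Deceleration a = μg = 0.26 × 9.8 = 2.548 m/s².
v = √(2a·d) = √(2 × 2.548 × 14) = √71.344 = 8.4465 m/s.
= 8.4465 × 3.6 = 30.407 km/h.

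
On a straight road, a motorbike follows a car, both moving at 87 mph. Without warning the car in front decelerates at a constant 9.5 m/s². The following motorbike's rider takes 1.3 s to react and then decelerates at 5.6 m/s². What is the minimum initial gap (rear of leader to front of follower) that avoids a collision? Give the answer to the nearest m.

Minimum gap ≈ 106 m

87 mph × 0.44704 = 38.8925 m/s.
Leader travels v²/(2a_L) = 1512.627 / 19.000 = 79.612 m before stopping.
Follower covers v·t_r = 38.8925 × 1.3 = 50.560 m while reacting, then v²/(2a_F) = 1512.627 / 11.200 = 135.056 m while braking, for a total of 50.560 + 135.056 = 185.616 m.
Since a_F ≤ a_L and the follower starts braking later, the follower is never slower than the leader, so the closest approach is when both have stopped.
Minimum gap = 185.616 − 79.612 = 106.004 m.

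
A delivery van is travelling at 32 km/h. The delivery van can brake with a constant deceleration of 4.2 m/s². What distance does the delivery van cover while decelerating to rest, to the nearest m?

Braking distance ≈ 9 m

32 km/h ÷ 3.6 = 8.8889 m/s.
Braking distance = v²/(2a) = 8.8889² / (2 × 4.200) = 79.013 / 8.400 = 9.406 m.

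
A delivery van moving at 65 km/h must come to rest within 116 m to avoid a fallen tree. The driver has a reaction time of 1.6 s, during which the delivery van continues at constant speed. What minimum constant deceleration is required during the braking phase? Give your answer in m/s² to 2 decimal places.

65 km/h ÷ 3.6 = 18.0556 m/s.
Distance covered during reaction = 18.0556 × 1.6 = 28.889 m.
Distance available for braking: 116 − 28.889 = 87.111 m.
v² = 2a·d ⇒ a = v²/(2d) = 18.0556² / (2 × 87.111) = 326.005 / 174.222 = 1.8712 m/s².

Required deceleration ≈ 1.87 m/s²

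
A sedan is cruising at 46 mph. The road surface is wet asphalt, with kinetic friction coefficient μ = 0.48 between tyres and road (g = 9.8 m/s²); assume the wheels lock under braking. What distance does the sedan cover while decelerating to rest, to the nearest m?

46 mph × 0.44704 = 20.5638 m/s.
a = μg = 0.48 × 9.8 = 4.704 m/s².
Braking distance = v²/(2a) = 20.5638² / (2 × 4.704) = 422.870 / 9.408 = 44.948 m.

Braking distance ≈ 45 m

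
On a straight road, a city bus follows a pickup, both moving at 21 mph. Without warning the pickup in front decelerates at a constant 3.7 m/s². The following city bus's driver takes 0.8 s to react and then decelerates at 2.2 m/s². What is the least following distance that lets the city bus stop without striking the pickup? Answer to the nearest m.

Minimum gap ≈ 16 m

21 mph × 0.44704 = 9.3878 m/s.
Leader travels v²/(2a_L) = 88.131 / 7.400 = 11.910 m before stopping.
Follower covers v·t_r = 9.3878 × 0.8 = 7.510 m while reacting, then v²/(2a_F) = 88.131 / 4.400 = 20.030 m while braking, for a total of 7.510 + 20.030 = 27.540 m.
Since a_F ≤ a_L and the follower starts braking later, the follower is never slower than the leader, so the closest approach is when both have stopped.
Minimum gap = 27.540 − 11.910 = 15.630 m.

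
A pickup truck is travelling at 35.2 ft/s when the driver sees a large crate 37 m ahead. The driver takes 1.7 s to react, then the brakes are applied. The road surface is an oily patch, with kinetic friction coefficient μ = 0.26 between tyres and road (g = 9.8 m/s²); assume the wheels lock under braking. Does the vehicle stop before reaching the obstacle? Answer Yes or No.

35.2 ft/s × 0.3048 = 10.7290 m/s.
a = μg = 0.26 × 9.8 = 2.548 m/s².
Reaction distance = 10.7290 × 1.7 = 18.239 m.
Braking distance = v²/(2a) = 115.111 / 5.096 = 22.589 m.
Total stopping distance = 18.239 + 22.589 = 40.828 m, vs 37 m available — it cannot stop in time and overshoots by 40.828 − 37 = 3.828 m.

No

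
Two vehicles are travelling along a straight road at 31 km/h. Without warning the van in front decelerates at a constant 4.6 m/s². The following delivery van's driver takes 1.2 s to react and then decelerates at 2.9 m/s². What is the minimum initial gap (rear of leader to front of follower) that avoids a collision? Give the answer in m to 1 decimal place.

31 km/h ÷ 3.6 = 8.6111 m/s.
Leader travels v²/(2a_L) = 74.151 / 9.200 = 8.060 m before stopping.
Follower covers v·t_r = 8.6111 × 1.2 = 10.333 m while reacting, then v²/(2a_F) = 74.151 / 5.800 = 12.785 m while braking, for a total of 10.333 + 12.785 = 23.118 m.
Since a_F ≤ a_L and the follower starts braking later, the follower is never slower than the leader, so the closest approach is when both have stopped.
Minimum gap = 23.118 − 8.060 = 15.058 m.

Minimum gap ≈ 15.1 m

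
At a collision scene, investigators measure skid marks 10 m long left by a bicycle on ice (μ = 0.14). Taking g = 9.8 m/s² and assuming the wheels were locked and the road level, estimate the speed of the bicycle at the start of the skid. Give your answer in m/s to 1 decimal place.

Initial speed ≈ 5.2 m/s

Deceleration a = μg = 0.14 × 9.8 = 1.372 m/s².
v = √(2a·d) = √(2 × 1.372 × 10) = √27.440 = 5.2383 m/s.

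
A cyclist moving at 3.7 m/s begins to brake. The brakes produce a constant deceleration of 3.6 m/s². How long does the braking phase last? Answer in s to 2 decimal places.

Braking time ≈ 1.03 s

Braking time = v/a = 3.7000 / 3.600 = 1.028 s.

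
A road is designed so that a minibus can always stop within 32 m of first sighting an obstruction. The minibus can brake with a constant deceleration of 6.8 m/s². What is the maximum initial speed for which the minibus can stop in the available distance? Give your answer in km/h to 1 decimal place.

Maximum speed ≈ 75.1 km/h

v²/(2a) = d ⇒ v = √(2 × 6.800 × 32) = √435.20 = 20.8614 m/s.
20.8614 m/s × 3.6 = 75.101 km/h.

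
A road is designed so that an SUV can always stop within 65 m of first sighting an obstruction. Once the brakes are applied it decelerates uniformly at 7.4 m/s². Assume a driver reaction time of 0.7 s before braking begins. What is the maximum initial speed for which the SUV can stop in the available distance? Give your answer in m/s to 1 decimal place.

Stopping distance: v·t_r + v²/(2a) = 65 with t_r = 0.7 s and a = 7.400 m/s².
So v² + 10.360 v − 962.00 = 0.
Positive root: v = −a·t_r + √((a·t_r)² + 2a·d) = −5.180 + √(26.832 + 962.00) = 26.2657 m/s.

Maximum speed ≈ 26.3 m/s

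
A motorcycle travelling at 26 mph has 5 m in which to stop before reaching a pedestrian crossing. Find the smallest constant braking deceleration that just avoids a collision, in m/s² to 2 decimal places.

Required deceleration ≈ 13.51 m/s²

26 mph × 0.44704 = 11.6230 m/s.
v² = 2a·d ⇒ a = v²/(2d) = 11.6230² / (2 × 5.000) = 135.094 / 10.000 = 13.5094 m/s².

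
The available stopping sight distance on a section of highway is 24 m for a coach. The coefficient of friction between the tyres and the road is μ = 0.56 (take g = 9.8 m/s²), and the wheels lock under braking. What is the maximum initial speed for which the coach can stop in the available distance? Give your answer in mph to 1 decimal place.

Maximum speed ≈ 36.3 mph

a = μg = 0.56 × 9.8 = 5.488 m/s².
v²/(2a) = d ⇒ v = √(2 × 5.488 × 24) = √263.42 = 16.2302 m/s.
16.2302 m/s ÷ 0.44704 = 36.306 mph.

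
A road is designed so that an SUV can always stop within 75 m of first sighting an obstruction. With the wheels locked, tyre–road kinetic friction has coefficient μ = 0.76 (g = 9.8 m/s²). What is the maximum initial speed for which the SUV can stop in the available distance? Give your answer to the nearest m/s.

a = μg = 0.76 × 9.8 = 7.448 m/s².
v²/(2a) = d ⇒ v = √(2 × 7.448 × 75) = √1117.20 = 33.4245 m/s.

Maximum speed ≈ 33 m/s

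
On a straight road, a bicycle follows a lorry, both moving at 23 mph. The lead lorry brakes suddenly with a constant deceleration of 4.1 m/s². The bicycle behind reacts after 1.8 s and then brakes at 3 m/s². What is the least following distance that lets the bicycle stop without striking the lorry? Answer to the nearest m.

Minimum gap ≈ 23 m

23 mph × 0.44704 = 10.2819 m/s.
Leader travels v²/(2a_L) = 105.717 / 8.200 = 12.892 m before stopping.
Follower covers v·t_r = 10.2819 × 1.8 = 18.507 m while reacting, then v²/(2a_F) = 105.717 / 6.000 = 17.619 m while braking, for a total of 18.507 + 17.619 = 36.126 m.
Since a_F ≤ a_L and the follower starts braking later, the follower is never slower than the leader, so the closest approach is when both have stopped.
Minimum gap = 36.126 − 12.892 = 23.234 m.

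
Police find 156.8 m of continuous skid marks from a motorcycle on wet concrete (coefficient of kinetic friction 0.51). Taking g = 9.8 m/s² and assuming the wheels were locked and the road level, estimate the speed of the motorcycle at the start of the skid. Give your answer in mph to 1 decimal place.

Deceleration a = μg = 0.51 × 9.8 = 4.998 m/s².
v = √(2a·d) = √(2 × 4.998 × 156.8) = √1567.373 = 39.5901 m/s.
= 39.5901 ÷ 0.44704 = 88.561 mph.

Initial speed ≈ 88.6 mph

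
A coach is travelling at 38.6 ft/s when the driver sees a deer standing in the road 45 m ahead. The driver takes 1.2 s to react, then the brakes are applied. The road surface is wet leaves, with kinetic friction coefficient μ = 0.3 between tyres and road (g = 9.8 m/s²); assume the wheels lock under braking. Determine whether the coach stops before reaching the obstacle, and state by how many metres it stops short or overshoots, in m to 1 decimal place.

38.6 ft/s × 0.3048 = 11.7653 m/s.
a = μg = 0.3 × 9.8 = 2.940 m/s².
Reaction distance = 11.7653 × 1.2 = 14.118 m.
Braking distance = v²/(2a) = 138.422 / 5.880 = 23.541 m.
Total stopping distance = 14.118 + 23.541 = 37.659 m, vs 45 m available — it stops with 45 − 37.659 = 7.341 m to spare.

Yes — it stops 7.3 m short of the obstacle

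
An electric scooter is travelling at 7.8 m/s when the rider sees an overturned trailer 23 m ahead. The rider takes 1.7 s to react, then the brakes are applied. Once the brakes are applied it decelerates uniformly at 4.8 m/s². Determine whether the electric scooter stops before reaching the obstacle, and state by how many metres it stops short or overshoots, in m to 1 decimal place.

Yes — it stops 3.4 m short of the obstacle

Reaction distance = 7.8000 × 1.7 = 13.260 m.
Braking distance = v²/(2a) = 60.840 / 9.600 = 6.338 m.
Total stopping distance = 13.260 + 6.338 = 19.598 m, vs 23 m available — it stops with 23 − 19.598 = 3.402 m to spare.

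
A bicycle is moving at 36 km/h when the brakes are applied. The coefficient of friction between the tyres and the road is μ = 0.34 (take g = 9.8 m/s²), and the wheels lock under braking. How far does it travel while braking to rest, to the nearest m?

36 km/h ÷ 3.6 = 10.0000 m/s.
a = μg = 0.34 × 9.8 = 3.332 m/s².
Braking distance = v²/(2a) = 10.0000² / (2 × 3.332) = 100.000 / 6.664 = 15.006 m.

Braking distance ≈ 15 m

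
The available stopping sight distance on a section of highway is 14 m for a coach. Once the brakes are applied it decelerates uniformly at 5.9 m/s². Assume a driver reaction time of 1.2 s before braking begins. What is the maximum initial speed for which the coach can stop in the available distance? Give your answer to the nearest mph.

Stopping distance: v·t_r + v²/(2a) = 14 with t_r = 1.2 s and a = 5.900 m/s².
So v² + 14.160 v − 165.20 = 0.
Positive root: v = −a·t_r + √((a·t_r)² + 2a·d) = −7.080 + √(50.126 + 165.20) = 7.5940 m/s.
7.5940 m/s ÷ 0.44704 = 16.987 mph.

Maximum speed ≈ 17 mph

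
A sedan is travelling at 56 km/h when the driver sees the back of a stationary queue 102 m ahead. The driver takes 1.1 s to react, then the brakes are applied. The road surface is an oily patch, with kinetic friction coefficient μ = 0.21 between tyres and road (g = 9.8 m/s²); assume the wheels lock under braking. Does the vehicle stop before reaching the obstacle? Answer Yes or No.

Yes

56 km/h ÷ 3.6 = 15.5556 m/s.
a = μg = 0.21 × 9.8 = 2.058 m/s².
Reaction distance = 15.5556 × 1.1 = 17.111 m.
Braking distance = v²/(2a) = 241.977 / 4.116 = 58.789 m.
Total stopping distance = 17.111 + 58.789 = 75.900 m, vs 102 m available — it stops with 102 − 75.900 = 26.100 m to spare.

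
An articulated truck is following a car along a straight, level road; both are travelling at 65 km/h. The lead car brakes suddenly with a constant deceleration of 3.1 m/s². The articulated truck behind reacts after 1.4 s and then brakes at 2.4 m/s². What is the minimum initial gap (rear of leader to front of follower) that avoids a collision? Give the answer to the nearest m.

Minimum gap ≈ 41 m

65 km/h ÷ 3.6 = 18.0556 m/s.
Leader travels v²/(2a_L) = 326.005 / 6.200 = 52.581 m before stopping.
Follower covers v·t_r = 18.0556 × 1.4 = 25.278 m while reacting, then v²/(2a_F) = 326.005 / 4.800 = 67.918 m while braking, for a total of 25.278 + 67.918 = 93.196 m.
Since a_F ≤ a_L and the follower starts braking later, the follower is never slower than the leader, so the closest approach is when both have stopped.
Minimum gap = 93.196 − 52.581 = 40.615 m.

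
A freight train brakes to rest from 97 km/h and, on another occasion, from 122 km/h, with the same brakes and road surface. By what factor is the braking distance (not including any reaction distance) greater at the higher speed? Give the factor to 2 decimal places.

Factor ≈ 1.58

Braking distance d = v²/(2a), so with a fixed, d ∝ v².
Factor = (122/97)² = 1.2577² = 1.5818.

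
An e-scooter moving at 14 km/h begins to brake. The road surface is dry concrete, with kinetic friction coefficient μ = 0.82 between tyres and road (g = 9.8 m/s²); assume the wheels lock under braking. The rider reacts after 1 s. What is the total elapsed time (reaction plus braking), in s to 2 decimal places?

14 km/h ÷ 3.6 = 3.8889 m/s.
a = μg = 0.82 × 9.8 = 8.036 m/s².
Braking time = v/a = 3.8889 / 8.036 = 0.484 s.
Total = 1 + 0.484 = 1.484 s.

Total time ≈ 1.48 s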